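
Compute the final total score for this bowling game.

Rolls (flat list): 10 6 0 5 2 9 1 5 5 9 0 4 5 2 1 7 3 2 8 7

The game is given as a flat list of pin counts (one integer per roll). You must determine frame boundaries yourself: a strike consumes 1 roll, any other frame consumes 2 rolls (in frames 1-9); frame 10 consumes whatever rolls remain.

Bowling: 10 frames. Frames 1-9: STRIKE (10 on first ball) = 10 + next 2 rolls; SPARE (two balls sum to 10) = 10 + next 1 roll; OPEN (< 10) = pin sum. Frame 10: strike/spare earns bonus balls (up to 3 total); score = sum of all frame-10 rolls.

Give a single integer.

Frame 1: STRIKE. 10 + next two rolls (6+0) = 16. Cumulative: 16
Frame 2: OPEN (6+0=6). Cumulative: 22
Frame 3: OPEN (5+2=7). Cumulative: 29
Frame 4: SPARE (9+1=10). 10 + next roll (5) = 15. Cumulative: 44
Frame 5: SPARE (5+5=10). 10 + next roll (9) = 19. Cumulative: 63
Frame 6: OPEN (9+0=9). Cumulative: 72
Frame 7: OPEN (4+5=9). Cumulative: 81
Frame 8: OPEN (2+1=3). Cumulative: 84
Frame 9: SPARE (7+3=10). 10 + next roll (2) = 12. Cumulative: 96
Frame 10: SPARE. Sum of all frame-10 rolls (2+8+7) = 17. Cumulative: 113

Answer: 113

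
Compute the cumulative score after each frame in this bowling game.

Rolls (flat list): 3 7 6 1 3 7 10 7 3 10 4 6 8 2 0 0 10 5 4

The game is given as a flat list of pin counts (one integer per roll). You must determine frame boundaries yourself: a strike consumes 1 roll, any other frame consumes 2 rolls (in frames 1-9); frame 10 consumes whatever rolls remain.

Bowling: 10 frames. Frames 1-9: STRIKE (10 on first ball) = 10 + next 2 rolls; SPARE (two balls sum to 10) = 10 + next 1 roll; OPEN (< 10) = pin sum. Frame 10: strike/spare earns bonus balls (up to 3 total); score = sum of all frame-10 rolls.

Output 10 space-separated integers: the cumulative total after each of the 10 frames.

Answer: 16 23 43 63 83 103 121 131 131 150

Derivation:
Frame 1: SPARE (3+7=10). 10 + next roll (6) = 16. Cumulative: 16
Frame 2: OPEN (6+1=7). Cumulative: 23
Frame 3: SPARE (3+7=10). 10 + next roll (10) = 20. Cumulative: 43
Frame 4: STRIKE. 10 + next two rolls (7+3) = 20. Cumulative: 63
Frame 5: SPARE (7+3=10). 10 + next roll (10) = 20. Cumulative: 83
Frame 6: STRIKE. 10 + next two rolls (4+6) = 20. Cumulative: 103
Frame 7: SPARE (4+6=10). 10 + next roll (8) = 18. Cumulative: 121
Frame 8: SPARE (8+2=10). 10 + next roll (0) = 10. Cumulative: 131
Frame 9: OPEN (0+0=0). Cumulative: 131
Frame 10: STRIKE. Sum of all frame-10 rolls (10+5+4) = 19. Cumulative: 150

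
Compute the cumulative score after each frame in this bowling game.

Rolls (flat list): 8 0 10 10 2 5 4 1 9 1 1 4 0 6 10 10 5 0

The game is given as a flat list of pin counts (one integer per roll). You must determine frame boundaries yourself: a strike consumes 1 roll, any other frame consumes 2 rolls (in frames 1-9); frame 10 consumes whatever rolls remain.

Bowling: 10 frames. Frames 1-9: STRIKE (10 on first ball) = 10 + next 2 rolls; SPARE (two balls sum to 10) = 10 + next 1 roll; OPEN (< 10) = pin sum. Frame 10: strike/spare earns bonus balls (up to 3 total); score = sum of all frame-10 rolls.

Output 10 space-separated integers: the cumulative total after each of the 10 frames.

Answer: 8 30 47 54 59 70 75 81 106 121

Derivation:
Frame 1: OPEN (8+0=8). Cumulative: 8
Frame 2: STRIKE. 10 + next two rolls (10+2) = 22. Cumulative: 30
Frame 3: STRIKE. 10 + next two rolls (2+5) = 17. Cumulative: 47
Frame 4: OPEN (2+5=7). Cumulative: 54
Frame 5: OPEN (4+1=5). Cumulative: 59
Frame 6: SPARE (9+1=10). 10 + next roll (1) = 11. Cumulative: 70
Frame 7: OPEN (1+4=5). Cumulative: 75
Frame 8: OPEN (0+6=6). Cumulative: 81
Frame 9: STRIKE. 10 + next two rolls (10+5) = 25. Cumulative: 106
Frame 10: STRIKE. Sum of all frame-10 rolls (10+5+0) = 15. Cumulative: 121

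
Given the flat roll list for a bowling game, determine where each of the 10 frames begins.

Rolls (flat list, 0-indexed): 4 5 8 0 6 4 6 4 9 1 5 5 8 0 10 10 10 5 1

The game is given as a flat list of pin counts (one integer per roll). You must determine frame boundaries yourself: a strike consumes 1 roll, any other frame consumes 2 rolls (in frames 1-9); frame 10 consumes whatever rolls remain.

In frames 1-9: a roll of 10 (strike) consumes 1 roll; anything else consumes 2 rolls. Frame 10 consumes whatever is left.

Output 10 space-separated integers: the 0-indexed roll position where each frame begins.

Frame 1 starts at roll index 0: rolls=4,5 (sum=9), consumes 2 rolls
Frame 2 starts at roll index 2: rolls=8,0 (sum=8), consumes 2 rolls
Frame 3 starts at roll index 4: rolls=6,4 (sum=10), consumes 2 rolls
Frame 4 starts at roll index 6: rolls=6,4 (sum=10), consumes 2 rolls
Frame 5 starts at roll index 8: rolls=9,1 (sum=10), consumes 2 rolls
Frame 6 starts at roll index 10: rolls=5,5 (sum=10), consumes 2 rolls
Frame 7 starts at roll index 12: rolls=8,0 (sum=8), consumes 2 rolls
Frame 8 starts at roll index 14: roll=10 (strike), consumes 1 roll
Frame 9 starts at roll index 15: roll=10 (strike), consumes 1 roll
Frame 10 starts at roll index 16: 3 remaining rolls

Answer: 0 2 4 6 8 10 12 14 15 16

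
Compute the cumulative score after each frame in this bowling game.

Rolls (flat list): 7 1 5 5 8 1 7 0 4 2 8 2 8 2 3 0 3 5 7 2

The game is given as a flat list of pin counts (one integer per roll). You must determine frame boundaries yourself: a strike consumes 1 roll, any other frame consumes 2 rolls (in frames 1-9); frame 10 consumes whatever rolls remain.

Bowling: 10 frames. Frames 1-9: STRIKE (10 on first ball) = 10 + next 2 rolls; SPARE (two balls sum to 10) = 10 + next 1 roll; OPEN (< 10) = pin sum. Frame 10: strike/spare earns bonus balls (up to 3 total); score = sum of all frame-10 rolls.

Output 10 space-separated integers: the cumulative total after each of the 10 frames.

Frame 1: OPEN (7+1=8). Cumulative: 8
Frame 2: SPARE (5+5=10). 10 + next roll (8) = 18. Cumulative: 26
Frame 3: OPEN (8+1=9). Cumulative: 35
Frame 4: OPEN (7+0=7). Cumulative: 42
Frame 5: OPEN (4+2=6). Cumulative: 48
Frame 6: SPARE (8+2=10). 10 + next roll (8) = 18. Cumulative: 66
Frame 7: SPARE (8+2=10). 10 + next roll (3) = 13. Cumulative: 79
Frame 8: OPEN (3+0=3). Cumulative: 82
Frame 9: OPEN (3+5=8). Cumulative: 90
Frame 10: OPEN. Sum of all frame-10 rolls (7+2) = 9. Cumulative: 99

Answer: 8 26 35 42 48 66 79 82 90 99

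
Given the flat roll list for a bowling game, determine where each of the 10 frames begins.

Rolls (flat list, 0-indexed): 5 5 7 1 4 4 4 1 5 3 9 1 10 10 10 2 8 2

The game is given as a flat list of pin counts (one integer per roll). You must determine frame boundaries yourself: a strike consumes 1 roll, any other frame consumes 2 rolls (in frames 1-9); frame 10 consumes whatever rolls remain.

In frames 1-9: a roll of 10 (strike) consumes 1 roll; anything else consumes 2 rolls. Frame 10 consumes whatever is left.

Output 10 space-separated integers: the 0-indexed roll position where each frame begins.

Frame 1 starts at roll index 0: rolls=5,5 (sum=10), consumes 2 rolls
Frame 2 starts at roll index 2: rolls=7,1 (sum=8), consumes 2 rolls
Frame 3 starts at roll index 4: rolls=4,4 (sum=8), consumes 2 rolls
Frame 4 starts at roll index 6: rolls=4,1 (sum=5), consumes 2 rolls
Frame 5 starts at roll index 8: rolls=5,3 (sum=8), consumes 2 rolls
Frame 6 starts at roll index 10: rolls=9,1 (sum=10), consumes 2 rolls
Frame 7 starts at roll index 12: roll=10 (strike), consumes 1 roll
Frame 8 starts at roll index 13: roll=10 (strike), consumes 1 roll
Frame 9 starts at roll index 14: roll=10 (strike), consumes 1 roll
Frame 10 starts at roll index 15: 3 remaining rolls

Answer: 0 2 4 6 8 10 12 13 14 15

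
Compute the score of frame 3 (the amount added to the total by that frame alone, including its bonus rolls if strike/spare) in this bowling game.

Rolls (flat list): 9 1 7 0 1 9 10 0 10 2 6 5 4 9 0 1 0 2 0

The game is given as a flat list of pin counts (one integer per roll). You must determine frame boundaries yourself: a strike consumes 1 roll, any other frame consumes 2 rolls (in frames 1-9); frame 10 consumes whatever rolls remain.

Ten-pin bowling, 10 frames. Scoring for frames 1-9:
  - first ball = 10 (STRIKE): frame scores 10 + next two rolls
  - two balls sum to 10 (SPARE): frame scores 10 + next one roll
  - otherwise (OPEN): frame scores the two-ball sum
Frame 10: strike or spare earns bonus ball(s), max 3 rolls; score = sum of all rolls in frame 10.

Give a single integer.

Frame 1: SPARE (9+1=10). 10 + next roll (7) = 17. Cumulative: 17
Frame 2: OPEN (7+0=7). Cumulative: 24
Frame 3: SPARE (1+9=10). 10 + next roll (10) = 20. Cumulative: 44
Frame 4: STRIKE. 10 + next two rolls (0+10) = 20. Cumulative: 64
Frame 5: SPARE (0+10=10). 10 + next roll (2) = 12. Cumulative: 76

Answer: 20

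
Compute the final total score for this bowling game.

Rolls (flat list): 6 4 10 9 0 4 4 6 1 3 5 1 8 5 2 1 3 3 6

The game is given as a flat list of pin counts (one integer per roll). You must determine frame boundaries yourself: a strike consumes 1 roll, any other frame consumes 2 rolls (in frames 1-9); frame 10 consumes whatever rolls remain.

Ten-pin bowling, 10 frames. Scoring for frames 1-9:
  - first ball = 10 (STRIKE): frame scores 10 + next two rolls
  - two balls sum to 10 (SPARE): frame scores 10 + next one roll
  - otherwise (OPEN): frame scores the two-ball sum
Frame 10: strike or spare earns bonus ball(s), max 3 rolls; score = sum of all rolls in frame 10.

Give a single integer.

Frame 1: SPARE (6+4=10). 10 + next roll (10) = 20. Cumulative: 20
Frame 2: STRIKE. 10 + next two rolls (9+0) = 19. Cumulative: 39
Frame 3: OPEN (9+0=9). Cumulative: 48
Frame 4: OPEN (4+4=8). Cumulative: 56
Frame 5: OPEN (6+1=7). Cumulative: 63
Frame 6: OPEN (3+5=8). Cumulative: 71
Frame 7: OPEN (1+8=9). Cumulative: 80
Frame 8: OPEN (5+2=7). Cumulative: 87
Frame 9: OPEN (1+3=4). Cumulative: 91
Frame 10: OPEN. Sum of all frame-10 rolls (3+6) = 9. Cumulative: 100

Answer: 100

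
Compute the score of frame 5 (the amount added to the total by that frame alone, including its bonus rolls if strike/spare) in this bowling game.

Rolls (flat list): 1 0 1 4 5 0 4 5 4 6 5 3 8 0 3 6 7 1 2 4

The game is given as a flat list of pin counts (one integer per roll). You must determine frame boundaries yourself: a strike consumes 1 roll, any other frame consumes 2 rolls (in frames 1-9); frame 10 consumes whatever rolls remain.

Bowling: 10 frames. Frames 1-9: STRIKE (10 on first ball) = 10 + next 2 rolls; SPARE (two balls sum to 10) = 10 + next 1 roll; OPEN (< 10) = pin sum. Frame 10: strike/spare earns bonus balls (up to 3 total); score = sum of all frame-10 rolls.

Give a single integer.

Frame 1: OPEN (1+0=1). Cumulative: 1
Frame 2: OPEN (1+4=5). Cumulative: 6
Frame 3: OPEN (5+0=5). Cumulative: 11
Frame 4: OPEN (4+5=9). Cumulative: 20
Frame 5: SPARE (4+6=10). 10 + next roll (5) = 15. Cumulative: 35
Frame 6: OPEN (5+3=8). Cumulative: 43
Frame 7: OPEN (8+0=8). Cumulative: 51

Answer: 15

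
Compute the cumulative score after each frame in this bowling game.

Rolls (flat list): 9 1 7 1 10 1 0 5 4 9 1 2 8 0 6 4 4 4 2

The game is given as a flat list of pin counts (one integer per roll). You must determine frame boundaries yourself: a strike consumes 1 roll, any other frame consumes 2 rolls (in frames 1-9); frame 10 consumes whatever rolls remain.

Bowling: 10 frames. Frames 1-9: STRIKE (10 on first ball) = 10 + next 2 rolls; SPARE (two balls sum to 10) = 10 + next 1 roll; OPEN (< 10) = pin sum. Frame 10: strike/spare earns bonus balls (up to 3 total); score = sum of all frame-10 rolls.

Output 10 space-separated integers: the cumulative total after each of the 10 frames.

Answer: 17 25 36 37 46 58 68 74 82 88

Derivation:
Frame 1: SPARE (9+1=10). 10 + next roll (7) = 17. Cumulative: 17
Frame 2: OPEN (7+1=8). Cumulative: 25
Frame 3: STRIKE. 10 + next two rolls (1+0) = 11. Cumulative: 36
Frame 4: OPEN (1+0=1). Cumulative: 37
Frame 5: OPEN (5+4=9). Cumulative: 46
Frame 6: SPARE (9+1=10). 10 + next roll (2) = 12. Cumulative: 58
Frame 7: SPARE (2+8=10). 10 + next roll (0) = 10. Cumulative: 68
Frame 8: OPEN (0+6=6). Cumulative: 74
Frame 9: OPEN (4+4=8). Cumulative: 82
Frame 10: OPEN. Sum of all frame-10 rolls (4+2) = 6. Cumulative: 88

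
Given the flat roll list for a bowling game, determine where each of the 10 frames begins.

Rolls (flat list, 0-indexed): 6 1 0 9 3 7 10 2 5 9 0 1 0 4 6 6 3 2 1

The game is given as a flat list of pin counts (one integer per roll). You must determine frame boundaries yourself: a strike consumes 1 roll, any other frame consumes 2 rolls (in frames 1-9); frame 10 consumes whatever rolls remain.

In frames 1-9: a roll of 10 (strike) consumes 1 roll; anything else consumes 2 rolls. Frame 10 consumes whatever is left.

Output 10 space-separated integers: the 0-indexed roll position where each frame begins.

Frame 1 starts at roll index 0: rolls=6,1 (sum=7), consumes 2 rolls
Frame 2 starts at roll index 2: rolls=0,9 (sum=9), consumes 2 rolls
Frame 3 starts at roll index 4: rolls=3,7 (sum=10), consumes 2 rolls
Frame 4 starts at roll index 6: roll=10 (strike), consumes 1 roll
Frame 5 starts at roll index 7: rolls=2,5 (sum=7), consumes 2 rolls
Frame 6 starts at roll index 9: rolls=9,0 (sum=9), consumes 2 rolls
Frame 7 starts at roll index 11: rolls=1,0 (sum=1), consumes 2 rolls
Frame 8 starts at roll index 13: rolls=4,6 (sum=10), consumes 2 rolls
Frame 9 starts at roll index 15: rolls=6,3 (sum=9), consumes 2 rolls
Frame 10 starts at roll index 17: 2 remaining rolls

Answer: 0 2 4 6 7 9 11 13 15 17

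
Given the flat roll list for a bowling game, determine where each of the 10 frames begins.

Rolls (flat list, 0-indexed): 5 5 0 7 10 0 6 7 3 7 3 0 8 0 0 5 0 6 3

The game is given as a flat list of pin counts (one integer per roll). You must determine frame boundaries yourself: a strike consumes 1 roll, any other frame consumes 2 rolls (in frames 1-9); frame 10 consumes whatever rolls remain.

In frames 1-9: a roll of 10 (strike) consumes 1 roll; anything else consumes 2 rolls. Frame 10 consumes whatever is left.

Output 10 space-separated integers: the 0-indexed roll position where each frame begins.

Frame 1 starts at roll index 0: rolls=5,5 (sum=10), consumes 2 rolls
Frame 2 starts at roll index 2: rolls=0,7 (sum=7), consumes 2 rolls
Frame 3 starts at roll index 4: roll=10 (strike), consumes 1 roll
Frame 4 starts at roll index 5: rolls=0,6 (sum=6), consumes 2 rolls
Frame 5 starts at roll index 7: rolls=7,3 (sum=10), consumes 2 rolls
Frame 6 starts at roll index 9: rolls=7,3 (sum=10), consumes 2 rolls
Frame 7 starts at roll index 11: rolls=0,8 (sum=8), consumes 2 rolls
Frame 8 starts at roll index 13: rolls=0,0 (sum=0), consumes 2 rolls
Frame 9 starts at roll index 15: rolls=5,0 (sum=5), consumes 2 rolls
Frame 10 starts at roll index 17: 2 remaining rolls

Answer: 0 2 4 5 7 9 11 13 15 17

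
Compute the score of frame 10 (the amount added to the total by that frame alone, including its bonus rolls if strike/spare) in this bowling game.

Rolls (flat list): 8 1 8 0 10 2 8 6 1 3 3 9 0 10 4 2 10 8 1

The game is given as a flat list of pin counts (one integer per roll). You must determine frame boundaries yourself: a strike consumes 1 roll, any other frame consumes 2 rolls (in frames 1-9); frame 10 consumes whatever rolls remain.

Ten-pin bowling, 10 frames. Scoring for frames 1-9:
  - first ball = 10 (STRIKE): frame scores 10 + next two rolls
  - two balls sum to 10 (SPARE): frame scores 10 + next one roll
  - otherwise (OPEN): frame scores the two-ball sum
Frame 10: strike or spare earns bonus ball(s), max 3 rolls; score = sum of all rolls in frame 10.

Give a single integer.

Frame 1: OPEN (8+1=9). Cumulative: 9
Frame 2: OPEN (8+0=8). Cumulative: 17
Frame 3: STRIKE. 10 + next two rolls (2+8) = 20. Cumulative: 37
Frame 4: SPARE (2+8=10). 10 + next roll (6) = 16. Cumulative: 53
Frame 5: OPEN (6+1=7). Cumulative: 60
Frame 6: OPEN (3+3=6). Cumulative: 66
Frame 7: OPEN (9+0=9). Cumulative: 75
Frame 8: STRIKE. 10 + next two rolls (4+2) = 16. Cumulative: 91
Frame 9: OPEN (4+2=6). Cumulative: 97
Frame 10: STRIKE. Sum of all frame-10 rolls (10+8+1) = 19. Cumulative: 116

Answer: 19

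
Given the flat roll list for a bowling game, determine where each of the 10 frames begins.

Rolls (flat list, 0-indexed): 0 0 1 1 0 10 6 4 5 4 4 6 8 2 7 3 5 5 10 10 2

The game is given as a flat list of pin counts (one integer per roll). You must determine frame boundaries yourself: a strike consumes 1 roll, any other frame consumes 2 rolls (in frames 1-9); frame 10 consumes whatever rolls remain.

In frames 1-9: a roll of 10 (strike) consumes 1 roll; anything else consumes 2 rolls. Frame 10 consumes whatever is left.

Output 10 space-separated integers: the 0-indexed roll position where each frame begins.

Frame 1 starts at roll index 0: rolls=0,0 (sum=0), consumes 2 rolls
Frame 2 starts at roll index 2: rolls=1,1 (sum=2), consumes 2 rolls
Frame 3 starts at roll index 4: rolls=0,10 (sum=10), consumes 2 rolls
Frame 4 starts at roll index 6: rolls=6,4 (sum=10), consumes 2 rolls
Frame 5 starts at roll index 8: rolls=5,4 (sum=9), consumes 2 rolls
Frame 6 starts at roll index 10: rolls=4,6 (sum=10), consumes 2 rolls
Frame 7 starts at roll index 12: rolls=8,2 (sum=10), consumes 2 rolls
Frame 8 starts at roll index 14: rolls=7,3 (sum=10), consumes 2 rolls
Frame 9 starts at roll index 16: rolls=5,5 (sum=10), consumes 2 rolls
Frame 10 starts at roll index 18: 3 remaining rolls

Answer: 0 2 4 6 8 10 12 14 16 18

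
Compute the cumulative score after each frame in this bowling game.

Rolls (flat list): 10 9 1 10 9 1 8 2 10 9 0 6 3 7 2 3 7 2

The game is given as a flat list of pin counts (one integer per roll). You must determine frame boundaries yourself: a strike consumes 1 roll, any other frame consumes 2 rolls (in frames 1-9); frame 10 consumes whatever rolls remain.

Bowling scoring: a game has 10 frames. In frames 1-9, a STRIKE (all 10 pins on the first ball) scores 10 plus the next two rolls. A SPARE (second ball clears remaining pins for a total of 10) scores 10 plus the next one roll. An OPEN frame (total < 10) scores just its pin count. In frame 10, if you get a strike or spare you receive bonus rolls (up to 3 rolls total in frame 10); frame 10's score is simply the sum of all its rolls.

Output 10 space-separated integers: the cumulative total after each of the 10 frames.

Frame 1: STRIKE. 10 + next two rolls (9+1) = 20. Cumulative: 20
Frame 2: SPARE (9+1=10). 10 + next roll (10) = 20. Cumulative: 40
Frame 3: STRIKE. 10 + next two rolls (9+1) = 20. Cumulative: 60
Frame 4: SPARE (9+1=10). 10 + next roll (8) = 18. Cumulative: 78
Frame 5: SPARE (8+2=10). 10 + next roll (10) = 20. Cumulative: 98
Frame 6: STRIKE. 10 + next two rolls (9+0) = 19. Cumulative: 117
Frame 7: OPEN (9+0=9). Cumulative: 126
Frame 8: OPEN (6+3=9). Cumulative: 135
Frame 9: OPEN (7+2=9). Cumulative: 144
Frame 10: SPARE. Sum of all frame-10 rolls (3+7+2) = 12. Cumulative: 156

Answer: 20 40 60 78 98 117 126 135 144 156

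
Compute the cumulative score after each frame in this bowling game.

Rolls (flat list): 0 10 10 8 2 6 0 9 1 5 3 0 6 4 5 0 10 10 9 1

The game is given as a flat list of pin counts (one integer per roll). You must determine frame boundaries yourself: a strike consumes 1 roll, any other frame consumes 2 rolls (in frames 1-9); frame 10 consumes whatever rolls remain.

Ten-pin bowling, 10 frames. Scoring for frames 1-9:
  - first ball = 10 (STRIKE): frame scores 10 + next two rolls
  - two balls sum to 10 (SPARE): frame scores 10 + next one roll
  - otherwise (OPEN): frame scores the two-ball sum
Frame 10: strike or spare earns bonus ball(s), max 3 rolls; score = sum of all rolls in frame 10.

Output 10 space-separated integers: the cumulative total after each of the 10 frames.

Frame 1: SPARE (0+10=10). 10 + next roll (10) = 20. Cumulative: 20
Frame 2: STRIKE. 10 + next two rolls (8+2) = 20. Cumulative: 40
Frame 3: SPARE (8+2=10). 10 + next roll (6) = 16. Cumulative: 56
Frame 4: OPEN (6+0=6). Cumulative: 62
Frame 5: SPARE (9+1=10). 10 + next roll (5) = 15. Cumulative: 77
Frame 6: OPEN (5+3=8). Cumulative: 85
Frame 7: OPEN (0+6=6). Cumulative: 91
Frame 8: OPEN (4+5=9). Cumulative: 100
Frame 9: SPARE (0+10=10). 10 + next roll (10) = 20. Cumulative: 120
Frame 10: STRIKE. Sum of all frame-10 rolls (10+9+1) = 20. Cumulative: 140

Answer: 20 40 56 62 77 85 91 100 120 140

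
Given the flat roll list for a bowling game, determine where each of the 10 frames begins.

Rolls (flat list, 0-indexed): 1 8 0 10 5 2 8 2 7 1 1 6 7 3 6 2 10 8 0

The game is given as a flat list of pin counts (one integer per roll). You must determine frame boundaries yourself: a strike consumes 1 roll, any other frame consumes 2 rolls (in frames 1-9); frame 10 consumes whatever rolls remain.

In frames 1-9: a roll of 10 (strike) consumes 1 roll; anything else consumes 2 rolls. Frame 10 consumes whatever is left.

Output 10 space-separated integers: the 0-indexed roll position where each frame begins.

Answer: 0 2 4 6 8 10 12 14 16 17

Derivation:
Frame 1 starts at roll index 0: rolls=1,8 (sum=9), consumes 2 rolls
Frame 2 starts at roll index 2: rolls=0,10 (sum=10), consumes 2 rolls
Frame 3 starts at roll index 4: rolls=5,2 (sum=7), consumes 2 rolls
Frame 4 starts at roll index 6: rolls=8,2 (sum=10), consumes 2 rolls
Frame 5 starts at roll index 8: rolls=7,1 (sum=8), consumes 2 rolls
Frame 6 starts at roll index 10: rolls=1,6 (sum=7), consumes 2 rolls
Frame 7 starts at roll index 12: rolls=7,3 (sum=10), consumes 2 rolls
Frame 8 starts at roll index 14: rolls=6,2 (sum=8), consumes 2 rolls
Frame 9 starts at roll index 16: roll=10 (strike), consumes 1 roll
Frame 10 starts at roll index 17: 2 remaining rolls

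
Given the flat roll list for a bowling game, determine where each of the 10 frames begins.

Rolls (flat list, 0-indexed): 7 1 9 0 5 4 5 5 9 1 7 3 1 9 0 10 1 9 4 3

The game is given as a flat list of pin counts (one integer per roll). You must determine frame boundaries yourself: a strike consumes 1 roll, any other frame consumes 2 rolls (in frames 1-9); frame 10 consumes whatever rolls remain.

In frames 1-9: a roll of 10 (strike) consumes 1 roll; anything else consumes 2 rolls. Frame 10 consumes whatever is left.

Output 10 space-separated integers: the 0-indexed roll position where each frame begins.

Frame 1 starts at roll index 0: rolls=7,1 (sum=8), consumes 2 rolls
Frame 2 starts at roll index 2: rolls=9,0 (sum=9), consumes 2 rolls
Frame 3 starts at roll index 4: rolls=5,4 (sum=9), consumes 2 rolls
Frame 4 starts at roll index 6: rolls=5,5 (sum=10), consumes 2 rolls
Frame 5 starts at roll index 8: rolls=9,1 (sum=10), consumes 2 rolls
Frame 6 starts at roll index 10: rolls=7,3 (sum=10), consumes 2 rolls
Frame 7 starts at roll index 12: rolls=1,9 (sum=10), consumes 2 rolls
Frame 8 starts at roll index 14: rolls=0,10 (sum=10), consumes 2 rolls
Frame 9 starts at roll index 16: rolls=1,9 (sum=10), consumes 2 rolls
Frame 10 starts at roll index 18: 2 remaining rolls

Answer: 0 2 4 6 8 10 12 14 16 18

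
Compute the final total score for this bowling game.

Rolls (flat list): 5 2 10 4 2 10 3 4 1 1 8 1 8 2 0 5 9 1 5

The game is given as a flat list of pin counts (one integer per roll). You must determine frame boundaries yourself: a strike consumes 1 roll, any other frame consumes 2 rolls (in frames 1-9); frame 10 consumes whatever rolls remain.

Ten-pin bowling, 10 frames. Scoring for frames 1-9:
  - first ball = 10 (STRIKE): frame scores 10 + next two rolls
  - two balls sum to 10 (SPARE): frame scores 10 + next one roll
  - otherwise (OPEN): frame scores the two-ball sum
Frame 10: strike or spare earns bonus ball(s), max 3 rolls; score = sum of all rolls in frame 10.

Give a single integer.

Frame 1: OPEN (5+2=7). Cumulative: 7
Frame 2: STRIKE. 10 + next two rolls (4+2) = 16. Cumulative: 23
Frame 3: OPEN (4+2=6). Cumulative: 29
Frame 4: STRIKE. 10 + next two rolls (3+4) = 17. Cumulative: 46
Frame 5: OPEN (3+4=7). Cumulative: 53
Frame 6: OPEN (1+1=2). Cumulative: 55
Frame 7: OPEN (8+1=9). Cumulative: 64
Frame 8: SPARE (8+2=10). 10 + next roll (0) = 10. Cumulative: 74
Frame 9: OPEN (0+5=5). Cumulative: 79
Frame 10: SPARE. Sum of all frame-10 rolls (9+1+5) = 15. Cumulative: 94

Answer: 94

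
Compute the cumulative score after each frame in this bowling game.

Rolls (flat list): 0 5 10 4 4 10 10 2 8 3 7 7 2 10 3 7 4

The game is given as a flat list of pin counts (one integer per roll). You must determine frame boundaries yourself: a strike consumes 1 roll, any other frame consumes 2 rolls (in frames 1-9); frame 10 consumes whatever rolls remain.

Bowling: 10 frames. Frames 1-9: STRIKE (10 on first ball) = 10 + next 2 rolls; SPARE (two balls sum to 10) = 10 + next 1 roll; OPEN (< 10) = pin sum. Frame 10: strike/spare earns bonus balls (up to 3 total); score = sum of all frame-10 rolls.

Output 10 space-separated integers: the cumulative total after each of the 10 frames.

Answer: 5 23 31 53 73 86 103 112 132 146

Derivation:
Frame 1: OPEN (0+5=5). Cumulative: 5
Frame 2: STRIKE. 10 + next two rolls (4+4) = 18. Cumulative: 23
Frame 3: OPEN (4+4=8). Cumulative: 31
Frame 4: STRIKE. 10 + next two rolls (10+2) = 22. Cumulative: 53
Frame 5: STRIKE. 10 + next two rolls (2+8) = 20. Cumulative: 73
Frame 6: SPARE (2+8=10). 10 + next roll (3) = 13. Cumulative: 86
Frame 7: SPARE (3+7=10). 10 + next roll (7) = 17. Cumulative: 103
Frame 8: OPEN (7+2=9). Cumulative: 112
Frame 9: STRIKE. 10 + next two rolls (3+7) = 20. Cumulative: 132
Frame 10: SPARE. Sum of all frame-10 rolls (3+7+4) = 14. Cumulative: 146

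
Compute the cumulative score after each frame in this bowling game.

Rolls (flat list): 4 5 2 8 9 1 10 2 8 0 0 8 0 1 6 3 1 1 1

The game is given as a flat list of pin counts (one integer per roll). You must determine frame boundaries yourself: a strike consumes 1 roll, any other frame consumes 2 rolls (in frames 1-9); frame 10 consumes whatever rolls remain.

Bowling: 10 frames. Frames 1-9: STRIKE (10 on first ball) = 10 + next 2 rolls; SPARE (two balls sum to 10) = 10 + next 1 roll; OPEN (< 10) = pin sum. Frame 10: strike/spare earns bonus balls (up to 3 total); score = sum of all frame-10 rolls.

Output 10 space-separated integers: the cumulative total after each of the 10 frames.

Answer: 9 28 48 68 78 78 86 93 97 99

Derivation:
Frame 1: OPEN (4+5=9). Cumulative: 9
Frame 2: SPARE (2+8=10). 10 + next roll (9) = 19. Cumulative: 28
Frame 3: SPARE (9+1=10). 10 + next roll (10) = 20. Cumulative: 48
Frame 4: STRIKE. 10 + next two rolls (2+8) = 20. Cumulative: 68
Frame 5: SPARE (2+8=10). 10 + next roll (0) = 10. Cumulative: 78
Frame 6: OPEN (0+0=0). Cumulative: 78
Frame 7: OPEN (8+0=8). Cumulative: 86
Frame 8: OPEN (1+6=7). Cumulative: 93
Frame 9: OPEN (3+1=4). Cumulative: 97
Frame 10: OPEN. Sum of all frame-10 rolls (1+1) = 2. Cumulative: 99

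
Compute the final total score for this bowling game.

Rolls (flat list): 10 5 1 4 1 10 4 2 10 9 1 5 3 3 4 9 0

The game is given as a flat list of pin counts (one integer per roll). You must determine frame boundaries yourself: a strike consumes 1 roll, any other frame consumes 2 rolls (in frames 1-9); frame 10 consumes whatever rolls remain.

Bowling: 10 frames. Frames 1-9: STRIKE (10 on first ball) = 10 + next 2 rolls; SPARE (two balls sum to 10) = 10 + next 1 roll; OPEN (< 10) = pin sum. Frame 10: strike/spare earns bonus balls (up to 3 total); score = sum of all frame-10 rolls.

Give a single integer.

Answer: 108

Derivation:
Frame 1: STRIKE. 10 + next two rolls (5+1) = 16. Cumulative: 16
Frame 2: OPEN (5+1=6). Cumulative: 22
Frame 3: OPEN (4+1=5). Cumulative: 27
Frame 4: STRIKE. 10 + next two rolls (4+2) = 16. Cumulative: 43
Frame 5: OPEN (4+2=6). Cumulative: 49
Frame 6: STRIKE. 10 + next two rolls (9+1) = 20. Cumulative: 69
Frame 7: SPARE (9+1=10). 10 + next roll (5) = 15. Cumulative: 84
Frame 8: OPEN (5+3=8). Cumulative: 92
Frame 9: OPEN (3+4=7). Cumulative: 99
Frame 10: OPEN. Sum of all frame-10 rolls (9+0) = 9. Cumulative: 108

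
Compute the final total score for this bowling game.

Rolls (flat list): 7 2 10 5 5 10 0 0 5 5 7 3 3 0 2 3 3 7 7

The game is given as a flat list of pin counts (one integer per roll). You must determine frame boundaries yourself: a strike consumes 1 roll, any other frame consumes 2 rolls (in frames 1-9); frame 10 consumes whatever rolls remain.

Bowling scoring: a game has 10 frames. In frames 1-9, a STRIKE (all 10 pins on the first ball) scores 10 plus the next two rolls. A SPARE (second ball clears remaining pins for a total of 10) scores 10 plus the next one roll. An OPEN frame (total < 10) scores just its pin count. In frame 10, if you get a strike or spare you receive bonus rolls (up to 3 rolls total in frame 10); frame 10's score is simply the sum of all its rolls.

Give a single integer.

Answer: 114

Derivation:
Frame 1: OPEN (7+2=9). Cumulative: 9
Frame 2: STRIKE. 10 + next two rolls (5+5) = 20. Cumulative: 29
Frame 3: SPARE (5+5=10). 10 + next roll (10) = 20. Cumulative: 49
Frame 4: STRIKE. 10 + next two rolls (0+0) = 10. Cumulative: 59
Frame 5: OPEN (0+0=0). Cumulative: 59
Frame 6: SPARE (5+5=10). 10 + next roll (7) = 17. Cumulative: 76
Frame 7: SPARE (7+3=10). 10 + next roll (3) = 13. Cumulative: 89
Frame 8: OPEN (3+0=3). Cumulative: 92
Frame 9: OPEN (2+3=5). Cumulative: 97
Frame 10: SPARE. Sum of all frame-10 rolls (3+7+7) = 17. Cumulative: 114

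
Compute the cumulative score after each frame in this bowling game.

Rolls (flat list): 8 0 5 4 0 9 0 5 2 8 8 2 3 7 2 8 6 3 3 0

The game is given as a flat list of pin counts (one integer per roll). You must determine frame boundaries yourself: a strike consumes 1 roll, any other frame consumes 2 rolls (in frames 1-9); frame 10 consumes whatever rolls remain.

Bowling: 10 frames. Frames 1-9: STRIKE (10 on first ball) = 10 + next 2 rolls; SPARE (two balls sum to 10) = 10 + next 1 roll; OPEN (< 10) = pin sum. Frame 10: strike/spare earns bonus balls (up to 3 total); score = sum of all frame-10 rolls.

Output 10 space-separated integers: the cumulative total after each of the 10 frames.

Frame 1: OPEN (8+0=8). Cumulative: 8
Frame 2: OPEN (5+4=9). Cumulative: 17
Frame 3: OPEN (0+9=9). Cumulative: 26
Frame 4: OPEN (0+5=5). Cumulative: 31
Frame 5: SPARE (2+8=10). 10 + next roll (8) = 18. Cumulative: 49
Frame 6: SPARE (8+2=10). 10 + next roll (3) = 13. Cumulative: 62
Frame 7: SPARE (3+7=10). 10 + next roll (2) = 12. Cumulative: 74
Frame 8: SPARE (2+8=10). 10 + next roll (6) = 16. Cumulative: 90
Frame 9: OPEN (6+3=9). Cumulative: 99
Frame 10: OPEN. Sum of all frame-10 rolls (3+0) = 3. Cumulative: 102

Answer: 8 17 26 31 49 62 74 90 99 102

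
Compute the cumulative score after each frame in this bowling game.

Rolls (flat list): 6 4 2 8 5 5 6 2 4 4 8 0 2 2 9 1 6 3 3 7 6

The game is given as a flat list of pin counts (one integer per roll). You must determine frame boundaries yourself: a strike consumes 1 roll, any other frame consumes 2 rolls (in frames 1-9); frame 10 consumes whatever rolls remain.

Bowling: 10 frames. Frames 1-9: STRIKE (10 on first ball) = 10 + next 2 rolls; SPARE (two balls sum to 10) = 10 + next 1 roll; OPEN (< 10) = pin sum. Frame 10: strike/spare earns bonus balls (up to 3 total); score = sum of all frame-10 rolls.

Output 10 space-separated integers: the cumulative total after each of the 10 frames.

Answer: 12 27 43 51 59 67 71 87 96 112

Derivation:
Frame 1: SPARE (6+4=10). 10 + next roll (2) = 12. Cumulative: 12
Frame 2: SPARE (2+8=10). 10 + next roll (5) = 15. Cumulative: 27
Frame 3: SPARE (5+5=10). 10 + next roll (6) = 16. Cumulative: 43
Frame 4: OPEN (6+2=8). Cumulative: 51
Frame 5: OPEN (4+4=8). Cumulative: 59
Frame 6: OPEN (8+0=8). Cumulative: 67
Frame 7: OPEN (2+2=4). Cumulative: 71
Frame 8: SPARE (9+1=10). 10 + next roll (6) = 16. Cumulative: 87
Frame 9: OPEN (6+3=9). Cumulative: 96
Frame 10: SPARE. Sum of all frame-10 rolls (3+7+6) = 16. Cumulative: 112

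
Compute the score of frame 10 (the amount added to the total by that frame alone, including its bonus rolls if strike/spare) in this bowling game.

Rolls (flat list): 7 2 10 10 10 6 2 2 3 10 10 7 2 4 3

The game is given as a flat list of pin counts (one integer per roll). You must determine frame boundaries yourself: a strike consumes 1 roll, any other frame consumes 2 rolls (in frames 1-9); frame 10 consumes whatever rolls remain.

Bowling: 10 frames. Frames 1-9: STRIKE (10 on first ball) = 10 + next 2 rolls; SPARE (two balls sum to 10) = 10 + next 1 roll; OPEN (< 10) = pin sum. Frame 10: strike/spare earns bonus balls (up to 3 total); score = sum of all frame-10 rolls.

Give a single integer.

Frame 1: OPEN (7+2=9). Cumulative: 9
Frame 2: STRIKE. 10 + next two rolls (10+10) = 30. Cumulative: 39
Frame 3: STRIKE. 10 + next two rolls (10+6) = 26. Cumulative: 65
Frame 4: STRIKE. 10 + next two rolls (6+2) = 18. Cumulative: 83
Frame 5: OPEN (6+2=8). Cumulative: 91
Frame 6: OPEN (2+3=5). Cumulative: 96
Frame 7: STRIKE. 10 + next two rolls (10+7) = 27. Cumulative: 123
Frame 8: STRIKE. 10 + next two rolls (7+2) = 19. Cumulative: 142
Frame 9: OPEN (7+2=9). Cumulative: 151
Frame 10: OPEN. Sum of all frame-10 rolls (4+3) = 7. Cumulative: 158

Answer: 7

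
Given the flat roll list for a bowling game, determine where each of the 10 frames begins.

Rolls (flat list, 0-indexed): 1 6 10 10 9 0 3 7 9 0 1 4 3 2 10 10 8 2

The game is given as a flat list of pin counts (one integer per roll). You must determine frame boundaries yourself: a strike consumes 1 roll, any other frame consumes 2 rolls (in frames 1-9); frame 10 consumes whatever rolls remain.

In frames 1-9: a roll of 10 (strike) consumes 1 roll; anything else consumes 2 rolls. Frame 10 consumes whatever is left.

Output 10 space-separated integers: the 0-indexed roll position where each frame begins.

Answer: 0 2 3 4 6 8 10 12 14 15

Derivation:
Frame 1 starts at roll index 0: rolls=1,6 (sum=7), consumes 2 rolls
Frame 2 starts at roll index 2: roll=10 (strike), consumes 1 roll
Frame 3 starts at roll index 3: roll=10 (strike), consumes 1 roll
Frame 4 starts at roll index 4: rolls=9,0 (sum=9), consumes 2 rolls
Frame 5 starts at roll index 6: rolls=3,7 (sum=10), consumes 2 rolls
Frame 6 starts at roll index 8: rolls=9,0 (sum=9), consumes 2 rolls
Frame 7 starts at roll index 10: rolls=1,4 (sum=5), consumes 2 rolls
Frame 8 starts at roll index 12: rolls=3,2 (sum=5), consumes 2 rolls
Frame 9 starts at roll index 14: roll=10 (strike), consumes 1 roll
Frame 10 starts at roll index 15: 3 remaining rolls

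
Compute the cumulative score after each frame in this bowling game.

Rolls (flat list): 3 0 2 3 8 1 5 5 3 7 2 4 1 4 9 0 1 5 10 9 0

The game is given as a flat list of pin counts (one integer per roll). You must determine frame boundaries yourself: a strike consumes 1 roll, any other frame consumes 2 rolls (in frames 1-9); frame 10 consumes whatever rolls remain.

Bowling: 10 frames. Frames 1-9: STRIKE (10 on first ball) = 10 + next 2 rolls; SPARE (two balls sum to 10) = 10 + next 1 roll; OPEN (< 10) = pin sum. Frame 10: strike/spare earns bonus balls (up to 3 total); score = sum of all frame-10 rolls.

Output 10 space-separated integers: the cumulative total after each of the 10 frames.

Frame 1: OPEN (3+0=3). Cumulative: 3
Frame 2: OPEN (2+3=5). Cumulative: 8
Frame 3: OPEN (8+1=9). Cumulative: 17
Frame 4: SPARE (5+5=10). 10 + next roll (3) = 13. Cumulative: 30
Frame 5: SPARE (3+7=10). 10 + next roll (2) = 12. Cumulative: 42
Frame 6: OPEN (2+4=6). Cumulative: 48
Frame 7: OPEN (1+4=5). Cumulative: 53
Frame 8: OPEN (9+0=9). Cumulative: 62
Frame 9: OPEN (1+5=6). Cumulative: 68
Frame 10: STRIKE. Sum of all frame-10 rolls (10+9+0) = 19. Cumulative: 87

Answer: 3 8 17 30 42 48 53 62 68 87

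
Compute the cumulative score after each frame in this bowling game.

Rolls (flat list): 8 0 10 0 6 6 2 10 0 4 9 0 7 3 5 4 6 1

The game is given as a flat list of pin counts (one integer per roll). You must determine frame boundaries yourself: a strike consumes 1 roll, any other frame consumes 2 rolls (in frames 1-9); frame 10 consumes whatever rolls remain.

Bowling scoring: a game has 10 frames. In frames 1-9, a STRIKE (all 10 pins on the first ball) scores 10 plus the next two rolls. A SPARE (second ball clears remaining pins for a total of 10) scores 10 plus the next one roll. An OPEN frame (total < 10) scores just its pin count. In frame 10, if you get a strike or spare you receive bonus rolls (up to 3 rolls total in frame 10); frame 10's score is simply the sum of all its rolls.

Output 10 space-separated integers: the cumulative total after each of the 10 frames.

Answer: 8 24 30 38 52 56 65 80 89 96

Derivation:
Frame 1: OPEN (8+0=8). Cumulative: 8
Frame 2: STRIKE. 10 + next two rolls (0+6) = 16. Cumulative: 24
Frame 3: OPEN (0+6=6). Cumulative: 30
Frame 4: OPEN (6+2=8). Cumulative: 38
Frame 5: STRIKE. 10 + next two rolls (0+4) = 14. Cumulative: 52
Frame 6: OPEN (0+4=4). Cumulative: 56
Frame 7: OPEN (9+0=9). Cumulative: 65
Frame 8: SPARE (7+3=10). 10 + next roll (5) = 15. Cumulative: 80
Frame 9: OPEN (5+4=9). Cumulative: 89
Frame 10: OPEN. Sum of all frame-10 rolls (6+1) = 7. Cumulative: 96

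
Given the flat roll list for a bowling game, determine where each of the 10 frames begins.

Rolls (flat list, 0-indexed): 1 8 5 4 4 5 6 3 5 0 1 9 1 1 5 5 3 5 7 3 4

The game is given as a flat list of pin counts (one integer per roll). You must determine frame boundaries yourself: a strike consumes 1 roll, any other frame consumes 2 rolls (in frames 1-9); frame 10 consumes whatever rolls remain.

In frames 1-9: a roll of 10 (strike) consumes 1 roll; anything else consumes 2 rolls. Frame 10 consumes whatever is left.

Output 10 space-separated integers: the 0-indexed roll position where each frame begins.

Frame 1 starts at roll index 0: rolls=1,8 (sum=9), consumes 2 rolls
Frame 2 starts at roll index 2: rolls=5,4 (sum=9), consumes 2 rolls
Frame 3 starts at roll index 4: rolls=4,5 (sum=9), consumes 2 rolls
Frame 4 starts at roll index 6: rolls=6,3 (sum=9), consumes 2 rolls
Frame 5 starts at roll index 8: rolls=5,0 (sum=5), consumes 2 rolls
Frame 6 starts at roll index 10: rolls=1,9 (sum=10), consumes 2 rolls
Frame 7 starts at roll index 12: rolls=1,1 (sum=2), consumes 2 rolls
Frame 8 starts at roll index 14: rolls=5,5 (sum=10), consumes 2 rolls
Frame 9 starts at roll index 16: rolls=3,5 (sum=8), consumes 2 rolls
Frame 10 starts at roll index 18: 3 remaining rolls

Answer: 0 2 4 6 8 10 12 14 16 18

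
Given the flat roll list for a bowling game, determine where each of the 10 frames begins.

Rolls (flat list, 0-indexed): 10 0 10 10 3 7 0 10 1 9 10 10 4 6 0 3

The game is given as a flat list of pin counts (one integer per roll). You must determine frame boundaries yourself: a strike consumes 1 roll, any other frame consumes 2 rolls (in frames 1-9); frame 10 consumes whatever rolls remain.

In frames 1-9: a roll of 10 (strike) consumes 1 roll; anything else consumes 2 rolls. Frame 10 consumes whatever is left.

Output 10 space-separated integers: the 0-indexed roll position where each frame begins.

Answer: 0 1 3 4 6 8 10 11 12 14

Derivation:
Frame 1 starts at roll index 0: roll=10 (strike), consumes 1 roll
Frame 2 starts at roll index 1: rolls=0,10 (sum=10), consumes 2 rolls
Frame 3 starts at roll index 3: roll=10 (strike), consumes 1 roll
Frame 4 starts at roll index 4: rolls=3,7 (sum=10), consumes 2 rolls
Frame 5 starts at roll index 6: rolls=0,10 (sum=10), consumes 2 rolls
Frame 6 starts at roll index 8: rolls=1,9 (sum=10), consumes 2 rolls
Frame 7 starts at roll index 10: roll=10 (strike), consumes 1 roll
Frame 8 starts at roll index 11: roll=10 (strike), consumes 1 roll
Frame 9 starts at roll index 12: rolls=4,6 (sum=10), consumes 2 rolls
Frame 10 starts at roll index 14: 2 remaining rolls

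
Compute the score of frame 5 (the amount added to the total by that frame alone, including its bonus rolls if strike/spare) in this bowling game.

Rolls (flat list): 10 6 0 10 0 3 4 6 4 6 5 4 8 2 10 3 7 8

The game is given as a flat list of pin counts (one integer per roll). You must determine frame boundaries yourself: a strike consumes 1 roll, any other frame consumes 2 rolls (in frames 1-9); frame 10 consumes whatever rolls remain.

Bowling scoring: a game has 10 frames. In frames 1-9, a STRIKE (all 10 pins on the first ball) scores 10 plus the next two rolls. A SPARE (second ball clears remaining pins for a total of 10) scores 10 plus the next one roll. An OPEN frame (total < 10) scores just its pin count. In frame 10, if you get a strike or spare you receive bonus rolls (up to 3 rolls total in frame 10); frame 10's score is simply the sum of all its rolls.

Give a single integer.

Answer: 14

Derivation:
Frame 1: STRIKE. 10 + next two rolls (6+0) = 16. Cumulative: 16
Frame 2: OPEN (6+0=6). Cumulative: 22
Frame 3: STRIKE. 10 + next two rolls (0+3) = 13. Cumulative: 35
Frame 4: OPEN (0+3=3). Cumulative: 38
Frame 5: SPARE (4+6=10). 10 + next roll (4) = 14. Cumulative: 52
Frame 6: SPARE (4+6=10). 10 + next roll (5) = 15. Cumulative: 67
Frame 7: OPEN (5+4=9). Cumulative: 76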